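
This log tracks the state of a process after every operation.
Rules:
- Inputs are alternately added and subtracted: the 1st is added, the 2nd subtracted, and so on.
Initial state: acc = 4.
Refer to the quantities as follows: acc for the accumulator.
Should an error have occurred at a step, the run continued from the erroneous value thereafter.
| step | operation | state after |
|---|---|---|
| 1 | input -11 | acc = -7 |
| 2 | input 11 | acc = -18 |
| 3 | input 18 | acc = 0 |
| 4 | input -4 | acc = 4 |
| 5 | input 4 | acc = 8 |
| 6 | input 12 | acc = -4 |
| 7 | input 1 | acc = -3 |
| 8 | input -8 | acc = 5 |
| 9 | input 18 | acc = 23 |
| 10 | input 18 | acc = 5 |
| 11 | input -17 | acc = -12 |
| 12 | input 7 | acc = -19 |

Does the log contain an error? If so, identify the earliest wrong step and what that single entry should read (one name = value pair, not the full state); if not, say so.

Step 1: acc = 4 + -11 = -7 — exactly as logged.
Step 2: acc = -7 - 11 = -18 — verified.
Step 3: acc = -18 + 18 = 0 — matches.
Step 4: acc = 0 - -4 = 4 — confirmed correct.
Step 5: acc = 4 + 4 = 8 — in agreement.
Step 6: acc = 8 - 12 = -4 — exactly as logged.
Step 7: acc = -4 + 1 = -3 — matches.
Step 8: acc = -3 - -8 = 5 — in agreement.
Step 9: acc = 5 + 18 = 23 — agrees with the log.
Step 10: acc = 23 - 18 = 5 — same as recorded.
Step 11: acc = 5 + -17 = -12 — confirmed correct.
Step 12: acc = -12 - 7 = -19 — matches.
Each recorded entry agrees with the recomputation.

no error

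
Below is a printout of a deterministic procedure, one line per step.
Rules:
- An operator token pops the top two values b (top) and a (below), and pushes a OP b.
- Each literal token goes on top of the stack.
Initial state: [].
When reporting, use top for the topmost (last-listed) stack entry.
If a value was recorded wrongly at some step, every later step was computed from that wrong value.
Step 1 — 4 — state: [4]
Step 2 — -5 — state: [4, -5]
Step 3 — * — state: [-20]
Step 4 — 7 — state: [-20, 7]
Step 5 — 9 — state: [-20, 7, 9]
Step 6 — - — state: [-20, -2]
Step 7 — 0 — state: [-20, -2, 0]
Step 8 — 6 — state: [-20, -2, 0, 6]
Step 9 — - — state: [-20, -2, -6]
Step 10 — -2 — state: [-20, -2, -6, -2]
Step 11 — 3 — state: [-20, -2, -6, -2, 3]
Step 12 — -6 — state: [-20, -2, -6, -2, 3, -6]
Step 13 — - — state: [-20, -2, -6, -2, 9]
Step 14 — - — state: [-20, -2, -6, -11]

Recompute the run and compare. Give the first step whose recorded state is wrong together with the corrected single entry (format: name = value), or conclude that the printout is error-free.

no error

Recomputing the run from the initial state:
step 1: [4]
step 2: [4, -5]
step 3: [-20]
step 4: [-20, 7]
step 5: [-20, 7, 9]
step 6: [-20, -2]
step 7: [-20, -2, 0]
step 8: [-20, -2, 0, 6]
step 9: [-20, -2, -6]
step 10: [-20, -2, -6, -2]
step 11: [-20, -2, -6, -2, 3]
step 12: [-20, -2, -6, -2, 3, -6]
step 13: [-20, -2, -6, -2, 9]
step 14: [-20, -2, -6, -11]
This matches the printout at every step.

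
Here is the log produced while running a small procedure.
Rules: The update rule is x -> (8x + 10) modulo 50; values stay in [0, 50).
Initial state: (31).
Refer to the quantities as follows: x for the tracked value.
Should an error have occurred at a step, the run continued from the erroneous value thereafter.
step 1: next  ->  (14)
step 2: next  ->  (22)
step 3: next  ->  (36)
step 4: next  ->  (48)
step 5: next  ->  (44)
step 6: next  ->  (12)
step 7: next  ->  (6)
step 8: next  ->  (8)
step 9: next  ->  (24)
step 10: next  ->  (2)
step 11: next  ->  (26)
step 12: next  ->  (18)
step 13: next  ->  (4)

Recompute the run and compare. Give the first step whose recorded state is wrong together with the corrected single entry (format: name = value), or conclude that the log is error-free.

step 1, x = 8

Recomputing the run from the initial state:
step 1: x = 8
step 2: x = 24
step 3: x = 2
step 4: x = 26
step 5: x = 18
step 6: x = 4
step 7: x = 42
step 8: x = 46
step 9: x = 28
step 10: x = 34
step 11: x = 32
step 12: x = 16
step 13: x = 38
The first disagreement with the log is at step 1, where the value should be x = 8.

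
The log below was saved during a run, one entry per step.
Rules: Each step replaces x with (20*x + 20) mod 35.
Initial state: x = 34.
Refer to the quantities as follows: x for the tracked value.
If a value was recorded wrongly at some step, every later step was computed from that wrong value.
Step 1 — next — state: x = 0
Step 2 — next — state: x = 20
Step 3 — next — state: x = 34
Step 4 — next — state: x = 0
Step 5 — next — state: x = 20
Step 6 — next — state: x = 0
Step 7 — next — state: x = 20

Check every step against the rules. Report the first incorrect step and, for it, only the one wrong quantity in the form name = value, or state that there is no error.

step 3, x = 0

Step 1: x = (20*34 + 20) mod 35 = 0 — in agreement.
Step 2: x = (20*0 + 20) mod 35 = 20 — same as recorded.
Step 3: x = (20*20 + 20) mod 35 = 0 — this is not what the log shows.
Conclusion: step 3 carries the first error; the entry should be x = 0.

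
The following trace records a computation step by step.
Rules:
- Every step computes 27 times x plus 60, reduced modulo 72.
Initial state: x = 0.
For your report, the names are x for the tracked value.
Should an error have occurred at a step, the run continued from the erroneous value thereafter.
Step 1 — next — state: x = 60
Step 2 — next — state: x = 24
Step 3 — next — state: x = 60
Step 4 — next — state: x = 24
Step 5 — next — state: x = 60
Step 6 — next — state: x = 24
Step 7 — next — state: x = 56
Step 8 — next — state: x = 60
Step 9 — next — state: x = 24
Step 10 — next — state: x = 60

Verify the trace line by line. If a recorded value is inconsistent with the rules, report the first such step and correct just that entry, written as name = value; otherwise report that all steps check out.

1. x = (27*0 + 60) mod 72 = 60 (matches)
2. x = (27*60 + 60) mod 72 = 24 (checks out)
3. x = (27*24 + 60) mod 72 = 60 (agrees with the trace)
4. x = (27*60 + 60) mod 72 = 24 (verified)
5. x = (27*24 + 60) mod 72 = 60 (matches)
6. x = (27*60 + 60) mod 72 = 24 (verified)
7. x = (27*24 + 60) mod 72 = 60 (the entry is off here)
First incorrect step: 7; the correct value is x = 60.

step 7, x = 60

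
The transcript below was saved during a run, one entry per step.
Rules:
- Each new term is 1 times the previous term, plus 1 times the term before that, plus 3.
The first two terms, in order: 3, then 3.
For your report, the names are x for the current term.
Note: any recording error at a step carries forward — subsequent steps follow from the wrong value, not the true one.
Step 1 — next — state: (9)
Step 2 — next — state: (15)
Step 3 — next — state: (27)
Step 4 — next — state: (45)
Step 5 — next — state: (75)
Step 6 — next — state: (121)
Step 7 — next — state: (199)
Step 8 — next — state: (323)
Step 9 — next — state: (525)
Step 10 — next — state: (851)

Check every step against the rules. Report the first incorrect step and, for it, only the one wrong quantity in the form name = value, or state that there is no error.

step 6, x = 123

Recomputing the run from the initial state:
step 1: x = 9
step 2: x = 15
step 3: x = 27
step 4: x = 45
step 5: x = 75
step 6: x = 123
step 7: x = 201
step 8: x = 327
step 9: x = 531
step 10: x = 861
The first disagreement with the transcript is at step 6, where the value should be x = 123.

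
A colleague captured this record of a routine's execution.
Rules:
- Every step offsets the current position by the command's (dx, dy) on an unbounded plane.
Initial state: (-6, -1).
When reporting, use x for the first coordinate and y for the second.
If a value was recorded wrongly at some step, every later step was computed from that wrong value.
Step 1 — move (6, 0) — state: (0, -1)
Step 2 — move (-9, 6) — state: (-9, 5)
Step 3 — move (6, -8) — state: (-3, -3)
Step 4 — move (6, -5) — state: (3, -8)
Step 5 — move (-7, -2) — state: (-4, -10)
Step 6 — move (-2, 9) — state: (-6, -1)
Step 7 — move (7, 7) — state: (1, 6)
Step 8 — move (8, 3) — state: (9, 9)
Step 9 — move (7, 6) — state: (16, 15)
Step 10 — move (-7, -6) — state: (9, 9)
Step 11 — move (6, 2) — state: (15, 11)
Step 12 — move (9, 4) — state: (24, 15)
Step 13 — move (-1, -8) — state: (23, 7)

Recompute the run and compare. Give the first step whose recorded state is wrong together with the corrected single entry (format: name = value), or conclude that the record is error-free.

no error

step 1: x = -6 + (6) = 0, y = -1 + (0) = -1 -> in agreement
step 2: x = 0 + (-9) = -9, y = -1 + (6) = 5 -> confirmed correct
step 3: x = -9 + (6) = -3, y = 5 + (-8) = -3 -> no discrepancy
step 4: x = -3 + (6) = 3, y = -3 + (-5) = -8 -> in agreement
step 5: x = 3 + (-7) = -4, y = -8 + (-2) = -10 -> same as recorded
step 6: x = -4 + (-2) = -6, y = -10 + (9) = -1 -> consistent with the record
step 7: x = -6 + (7) = 1, y = -1 + (7) = 6 -> exactly as logged
step 8: x = 1 + (8) = 9, y = 6 + (3) = 9 -> checks out
step 9: x = 9 + (7) = 16, y = 9 + (6) = 15 -> confirmed correct
step 10: x = 16 + (-7) = 9, y = 15 + (-6) = 9 -> matches
step 11: x = 9 + (6) = 15, y = 9 + (2) = 11 -> consistent with the record
step 12: x = 15 + (9) = 24, y = 11 + (4) = 15 -> agrees with the record
step 13: x = 24 + (-1) = 23, y = 15 + (-8) = 7 -> matches
The recomputation confirms every line.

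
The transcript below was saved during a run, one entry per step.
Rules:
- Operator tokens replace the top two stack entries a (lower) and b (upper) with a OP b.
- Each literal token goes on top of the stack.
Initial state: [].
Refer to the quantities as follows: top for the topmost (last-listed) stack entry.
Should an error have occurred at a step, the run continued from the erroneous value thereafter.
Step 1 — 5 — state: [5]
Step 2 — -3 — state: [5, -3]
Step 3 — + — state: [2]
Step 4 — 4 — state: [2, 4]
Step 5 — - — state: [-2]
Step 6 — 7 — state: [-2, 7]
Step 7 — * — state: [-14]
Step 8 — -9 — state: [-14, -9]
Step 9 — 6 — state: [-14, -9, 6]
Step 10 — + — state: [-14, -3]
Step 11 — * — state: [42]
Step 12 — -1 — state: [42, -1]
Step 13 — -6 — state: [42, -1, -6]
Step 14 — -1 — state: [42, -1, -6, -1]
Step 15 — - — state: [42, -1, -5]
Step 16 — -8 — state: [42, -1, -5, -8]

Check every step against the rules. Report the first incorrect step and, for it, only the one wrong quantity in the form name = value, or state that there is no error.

Recomputing the run from the initial state:
step 1: [5]
step 2: [5, -3]
step 3: [2]
step 4: [2, 4]
step 5: [-2]
step 6: [-2, 7]
step 7: [-14]
step 8: [-14, -9]
step 9: [-14, -9, 6]
step 10: [-14, -3]
step 11: [42]
step 12: [42, -1]
step 13: [42, -1, -6]
step 14: [42, -1, -6, -1]
step 15: [42, -1, -5]
step 16: [42, -1, -5, -8]
This matches the transcript at every step.

no error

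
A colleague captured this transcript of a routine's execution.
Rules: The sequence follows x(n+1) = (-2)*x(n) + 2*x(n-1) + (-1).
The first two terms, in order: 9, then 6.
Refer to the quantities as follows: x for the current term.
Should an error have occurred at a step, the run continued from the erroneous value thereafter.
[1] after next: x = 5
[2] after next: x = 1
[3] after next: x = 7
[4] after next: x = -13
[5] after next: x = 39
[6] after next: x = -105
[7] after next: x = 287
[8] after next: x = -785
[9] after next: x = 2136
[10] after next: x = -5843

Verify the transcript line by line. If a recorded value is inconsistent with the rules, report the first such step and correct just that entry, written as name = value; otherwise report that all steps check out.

step 1: x = -2*(6) + (2)*(9) + (-1) = 5 -> agrees with the transcript
step 2: x = -2*(5) + (2)*(6) + (-1) = 1 -> verified
step 3: x = -2*(1) + (2)*(5) + (-1) = 7 -> exactly as logged
step 4: x = -2*(7) + (2)*(1) + (-1) = -13 -> checks out
step 5: x = -2*(-13) + (2)*(7) + (-1) = 39 -> matches
step 6: x = -2*(39) + (2)*(-13) + (-1) = -105 -> confirmed correct
step 7: x = -2*(-105) + (2)*(39) + (-1) = 287 -> consistent with the transcript
step 8: x = -2*(287) + (2)*(-105) + (-1) = -785 -> exactly as logged
step 9: x = -2*(-785) + (2)*(287) + (-1) = 2143 -> this is not what the transcript shows
First incorrect step: 9; the correct value is x = 2143.

step 9, x = 2143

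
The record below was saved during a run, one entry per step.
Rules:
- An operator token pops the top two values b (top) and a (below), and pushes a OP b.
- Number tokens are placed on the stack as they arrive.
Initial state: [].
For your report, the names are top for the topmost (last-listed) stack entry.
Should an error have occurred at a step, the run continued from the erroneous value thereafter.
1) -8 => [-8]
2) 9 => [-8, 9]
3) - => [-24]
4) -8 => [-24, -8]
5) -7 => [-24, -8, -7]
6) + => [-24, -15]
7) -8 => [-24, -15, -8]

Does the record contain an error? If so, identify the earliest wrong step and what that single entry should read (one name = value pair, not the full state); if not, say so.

Step 1: push -8: top = -8 — in agreement.
Step 2: push 9: top = 9 — confirmed correct.
Step 3: -8 - 9 = -17 — this is not what the record shows.
Step 3 is the first one off; corrected, top = -17.

step 3, top = -17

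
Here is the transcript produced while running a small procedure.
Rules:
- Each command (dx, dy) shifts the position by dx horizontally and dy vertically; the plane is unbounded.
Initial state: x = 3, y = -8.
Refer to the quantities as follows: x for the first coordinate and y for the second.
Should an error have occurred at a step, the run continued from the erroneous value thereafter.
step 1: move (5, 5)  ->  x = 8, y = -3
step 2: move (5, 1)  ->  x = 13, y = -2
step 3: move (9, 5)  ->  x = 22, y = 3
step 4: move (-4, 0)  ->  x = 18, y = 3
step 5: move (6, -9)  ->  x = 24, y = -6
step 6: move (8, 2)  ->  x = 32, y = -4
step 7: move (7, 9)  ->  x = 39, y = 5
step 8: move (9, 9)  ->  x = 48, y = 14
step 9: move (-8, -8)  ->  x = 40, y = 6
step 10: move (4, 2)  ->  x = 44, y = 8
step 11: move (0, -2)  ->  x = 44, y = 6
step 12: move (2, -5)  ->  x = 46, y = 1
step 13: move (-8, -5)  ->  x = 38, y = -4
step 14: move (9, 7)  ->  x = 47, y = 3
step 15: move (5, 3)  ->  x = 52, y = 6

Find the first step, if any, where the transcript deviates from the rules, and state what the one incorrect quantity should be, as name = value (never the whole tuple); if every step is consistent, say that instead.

Recomputing the run from the initial state:
step 1: x = 8, y = -3
step 2: x = 13, y = -2
step 3: x = 22, y = 3
step 4: x = 18, y = 3
step 5: x = 24, y = -6
step 6: x = 32, y = -4
step 7: x = 39, y = 5
step 8: x = 48, y = 14
step 9: x = 40, y = 6
step 10: x = 44, y = 8
step 11: x = 44, y = 6
step 12: x = 46, y = 1
step 13: x = 38, y = -4
step 14: x = 47, y = 3
step 15: x = 52, y = 6
This matches the transcript at every step.

no error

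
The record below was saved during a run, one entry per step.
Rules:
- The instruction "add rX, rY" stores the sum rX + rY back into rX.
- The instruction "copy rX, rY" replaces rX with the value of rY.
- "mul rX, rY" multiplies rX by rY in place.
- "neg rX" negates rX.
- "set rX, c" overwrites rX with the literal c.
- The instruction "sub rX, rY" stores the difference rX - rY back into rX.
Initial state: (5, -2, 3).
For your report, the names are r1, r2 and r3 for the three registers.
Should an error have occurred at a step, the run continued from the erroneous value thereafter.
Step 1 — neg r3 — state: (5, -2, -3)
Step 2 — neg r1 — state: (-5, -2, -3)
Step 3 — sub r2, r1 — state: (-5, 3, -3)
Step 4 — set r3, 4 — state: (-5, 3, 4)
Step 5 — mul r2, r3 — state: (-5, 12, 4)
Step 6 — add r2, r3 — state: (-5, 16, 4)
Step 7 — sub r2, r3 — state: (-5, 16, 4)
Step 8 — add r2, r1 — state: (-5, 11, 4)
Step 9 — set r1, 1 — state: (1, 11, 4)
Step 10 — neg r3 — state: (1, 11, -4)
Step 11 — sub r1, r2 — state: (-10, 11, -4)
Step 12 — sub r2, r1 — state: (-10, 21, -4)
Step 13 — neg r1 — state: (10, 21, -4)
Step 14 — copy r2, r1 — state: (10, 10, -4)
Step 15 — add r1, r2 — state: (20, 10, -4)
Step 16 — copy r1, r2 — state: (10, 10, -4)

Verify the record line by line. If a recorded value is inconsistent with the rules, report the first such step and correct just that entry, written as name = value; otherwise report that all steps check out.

Recomputing the run from the initial state:
step 1: r1 = 5, r2 = -2, r3 = -3
step 2: r1 = -5, r2 = -2, r3 = -3
step 3: r1 = -5, r2 = 3, r3 = -3
step 4: r1 = -5, r2 = 3, r3 = 4
step 5: r1 = -5, r2 = 12, r3 = 4
step 6: r1 = -5, r2 = 16, r3 = 4
step 7: r1 = -5, r2 = 12, r3 = 4
step 8: r1 = -5, r2 = 7, r3 = 4
step 9: r1 = 1, r2 = 7, r3 = 4
step 10: r1 = 1, r2 = 7, r3 = -4
step 11: r1 = -6, r2 = 7, r3 = -4
step 12: r1 = -6, r2 = 13, r3 = -4
step 13: r1 = 6, r2 = 13, r3 = -4
step 14: r1 = 6, r2 = 6, r3 = -4
step 15: r1 = 12, r2 = 6, r3 = -4
step 16: r1 = 6, r2 = 6, r3 = -4
The first disagreement with the record is at step 7, where the value should be r2 = 12.

step 7, r2 = 12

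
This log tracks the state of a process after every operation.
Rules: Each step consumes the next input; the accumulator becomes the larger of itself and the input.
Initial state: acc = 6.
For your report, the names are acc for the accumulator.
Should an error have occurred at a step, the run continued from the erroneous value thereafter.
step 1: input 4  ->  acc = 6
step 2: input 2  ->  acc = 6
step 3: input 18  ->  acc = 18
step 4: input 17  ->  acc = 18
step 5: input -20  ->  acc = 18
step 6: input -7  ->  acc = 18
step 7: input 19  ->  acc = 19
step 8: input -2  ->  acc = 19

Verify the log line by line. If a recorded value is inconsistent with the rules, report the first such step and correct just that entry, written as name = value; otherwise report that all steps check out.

no error

step 1: acc = max(6, 4) = 6 -> agrees with the log
step 2: acc = max(6, 2) = 6 -> no discrepancy
step 3: acc = max(6, 18) = 18 -> agrees with the log
step 4: acc = max(18, 17) = 18 -> consistent with the log
step 5: acc = max(18, -20) = 18 -> no discrepancy
step 6: acc = max(18, -7) = 18 -> exactly as logged
step 7: acc = max(18, 19) = 19 -> confirmed correct
step 8: acc = max(19, -2) = 19 -> no discrepancy
Every step is consistent.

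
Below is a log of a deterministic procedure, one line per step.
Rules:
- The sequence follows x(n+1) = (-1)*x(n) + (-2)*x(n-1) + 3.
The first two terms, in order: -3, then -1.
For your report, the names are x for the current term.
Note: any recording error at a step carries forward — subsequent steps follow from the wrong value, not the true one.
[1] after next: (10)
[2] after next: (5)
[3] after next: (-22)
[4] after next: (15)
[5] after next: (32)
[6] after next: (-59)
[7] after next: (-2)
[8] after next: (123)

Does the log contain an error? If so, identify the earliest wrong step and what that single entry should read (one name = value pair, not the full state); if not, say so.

Step 1: x = -1*(-1) + (-2)*(-3) + (3) = 10 — matches.
Step 2: x = -1*(10) + (-2)*(-1) + (3) = -5 — a discrepancy with the log.
That makes step 2 the first incorrect line — x = -5 is what it should show.

step 2, x = -5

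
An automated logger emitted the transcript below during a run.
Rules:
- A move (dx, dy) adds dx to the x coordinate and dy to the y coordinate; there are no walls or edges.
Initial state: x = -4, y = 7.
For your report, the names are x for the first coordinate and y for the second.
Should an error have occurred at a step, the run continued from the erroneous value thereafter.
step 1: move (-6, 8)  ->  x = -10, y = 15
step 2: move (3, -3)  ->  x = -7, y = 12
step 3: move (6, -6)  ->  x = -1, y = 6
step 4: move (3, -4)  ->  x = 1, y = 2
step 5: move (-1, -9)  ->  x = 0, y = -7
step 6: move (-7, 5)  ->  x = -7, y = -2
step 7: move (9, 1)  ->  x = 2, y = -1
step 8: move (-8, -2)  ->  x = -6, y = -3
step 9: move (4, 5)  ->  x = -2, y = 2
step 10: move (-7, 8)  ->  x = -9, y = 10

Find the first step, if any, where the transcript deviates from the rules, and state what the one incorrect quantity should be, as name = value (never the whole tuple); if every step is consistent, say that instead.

step 4, x = 2

step 1: x = -4 + (-6) = -10, y = 7 + (8) = 15 -> checks out
step 2: x = -10 + (3) = -7, y = 15 + (-3) = 12 -> no discrepancy
step 3: x = -7 + (6) = -1, y = 12 + (-6) = 6 -> no discrepancy
step 4: x = -1 + (3) = 2, y = 6 + (-4) = 2 -> a discrepancy with the transcript
First deviation found at step 4; the corrected entry is x = 2.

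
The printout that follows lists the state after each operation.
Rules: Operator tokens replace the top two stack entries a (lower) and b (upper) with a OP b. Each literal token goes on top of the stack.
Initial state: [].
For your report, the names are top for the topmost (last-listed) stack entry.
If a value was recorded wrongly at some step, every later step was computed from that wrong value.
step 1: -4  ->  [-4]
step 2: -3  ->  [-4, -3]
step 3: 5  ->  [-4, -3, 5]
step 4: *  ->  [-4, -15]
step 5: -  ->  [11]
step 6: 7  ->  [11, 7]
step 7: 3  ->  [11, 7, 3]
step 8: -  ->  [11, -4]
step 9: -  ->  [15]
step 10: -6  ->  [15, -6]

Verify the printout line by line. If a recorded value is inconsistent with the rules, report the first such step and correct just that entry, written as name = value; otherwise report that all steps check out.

step 8, top = 4

Recomputing the run from the initial state:
step 1: [-4]
step 2: [-4, -3]
step 3: [-4, -3, 5]
step 4: [-4, -15]
step 5: [11]
step 6: [11, 7]
step 7: [11, 7, 3]
step 8: [11, 4]
step 9: [7]
step 10: [7, -6]
The first disagreement with the printout is at step 8, where the value should be top = 4.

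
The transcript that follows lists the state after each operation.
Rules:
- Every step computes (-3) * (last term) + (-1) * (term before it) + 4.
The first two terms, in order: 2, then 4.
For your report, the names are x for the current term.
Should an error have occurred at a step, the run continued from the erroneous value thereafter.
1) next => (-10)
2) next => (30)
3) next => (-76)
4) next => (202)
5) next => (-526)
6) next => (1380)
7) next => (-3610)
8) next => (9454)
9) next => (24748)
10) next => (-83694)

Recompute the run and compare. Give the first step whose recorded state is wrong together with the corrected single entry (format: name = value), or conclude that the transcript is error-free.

step 9, x = -24748

step 1: x = -3*(4) + (-1)*(2) + (4) = -10 -> no discrepancy
step 2: x = -3*(-10) + (-1)*(4) + (4) = 30 -> exactly as logged
step 3: x = -3*(30) + (-1)*(-10) + (4) = -76 -> exactly as logged
step 4: x = -3*(-76) + (-1)*(30) + (4) = 202 -> checks out
step 5: x = -3*(202) + (-1)*(-76) + (4) = -526 -> verified
step 6: x = -3*(-526) + (-1)*(202) + (4) = 1380 -> confirmed correct
step 7: x = -3*(1380) + (-1)*(-526) + (4) = -3610 -> confirmed correct
step 8: x = -3*(-3610) + (-1)*(1380) + (4) = 9454 -> matches
step 9: x = -3*(9454) + (-1)*(-3610) + (4) = -24748 -> not what was recorded
The audit stops at step 9: the recorded entry is wrong and should be x = -24748.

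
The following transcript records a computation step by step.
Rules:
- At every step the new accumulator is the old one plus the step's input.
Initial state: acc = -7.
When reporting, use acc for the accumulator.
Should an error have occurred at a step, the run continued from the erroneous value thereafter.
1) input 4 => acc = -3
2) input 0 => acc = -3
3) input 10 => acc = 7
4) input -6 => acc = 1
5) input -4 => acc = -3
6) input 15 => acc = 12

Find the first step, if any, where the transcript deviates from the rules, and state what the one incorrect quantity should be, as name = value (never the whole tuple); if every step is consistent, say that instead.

no error

1. acc = -7 + 4 = -3 (consistent with the transcript)
2. acc = -3 + 0 = -3 (matches)
3. acc = -3 + 10 = 7 (checks out)
4. acc = 7 + -6 = 1 (same as recorded)
5. acc = 1 + -4 = -3 (same as recorded)
6. acc = -3 + 15 = 12 (exactly as logged)
The whole run recomputes cleanly — no discrepancies.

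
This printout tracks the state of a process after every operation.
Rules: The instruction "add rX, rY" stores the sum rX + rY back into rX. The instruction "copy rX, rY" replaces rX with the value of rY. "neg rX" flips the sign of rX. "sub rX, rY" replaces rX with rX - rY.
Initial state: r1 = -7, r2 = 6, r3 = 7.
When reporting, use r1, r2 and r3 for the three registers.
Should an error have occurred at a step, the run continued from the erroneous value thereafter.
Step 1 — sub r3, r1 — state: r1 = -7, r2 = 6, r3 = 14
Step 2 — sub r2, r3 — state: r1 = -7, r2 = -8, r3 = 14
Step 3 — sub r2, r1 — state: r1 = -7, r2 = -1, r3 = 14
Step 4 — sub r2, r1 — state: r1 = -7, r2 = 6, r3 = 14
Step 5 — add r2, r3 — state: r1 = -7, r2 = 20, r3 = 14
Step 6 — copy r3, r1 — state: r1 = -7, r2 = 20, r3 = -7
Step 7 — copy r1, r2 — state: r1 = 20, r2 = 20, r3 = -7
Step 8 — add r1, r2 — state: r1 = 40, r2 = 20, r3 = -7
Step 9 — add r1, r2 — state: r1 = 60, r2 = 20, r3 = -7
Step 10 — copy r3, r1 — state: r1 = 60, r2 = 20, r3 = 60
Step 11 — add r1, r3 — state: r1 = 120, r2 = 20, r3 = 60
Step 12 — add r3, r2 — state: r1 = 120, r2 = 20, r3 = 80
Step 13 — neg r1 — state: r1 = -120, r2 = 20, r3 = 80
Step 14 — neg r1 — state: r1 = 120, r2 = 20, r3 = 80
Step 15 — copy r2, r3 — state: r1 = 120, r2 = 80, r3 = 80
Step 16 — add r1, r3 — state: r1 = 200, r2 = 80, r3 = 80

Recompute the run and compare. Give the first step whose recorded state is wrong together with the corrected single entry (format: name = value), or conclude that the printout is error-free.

no error

step 1: r3 = 7 - -7 = 14 -> exactly as logged
step 2: r2 = 6 - 14 = -8 -> exactly as logged
step 3: r2 = -8 - -7 = -1 -> no discrepancy
step 4: r2 = -1 - -7 = 6 -> consistent with the printout
step 5: r2 = 6 + 14 = 20 -> agrees with the printout
step 6: r3 = -7 -> agrees with the printout
step 7: r1 = 20 -> verified
step 8: r1 = 20 + 20 = 40 -> no discrepancy
step 9: r1 = 40 + 20 = 60 -> verified
step 10: r3 = 60 -> consistent with the printout
step 11: r1 = 60 + 60 = 120 -> no discrepancy
step 12: r3 = 60 + 20 = 80 -> in agreement
step 13: r1 = -(120) = -120 -> matches
step 14: r1 = -(-120) = 120 -> agrees with the printout
step 15: r2 = 80 -> confirmed correct
step 16: r1 = 120 + 80 = 200 -> same as recorded
No step deviates from the rules.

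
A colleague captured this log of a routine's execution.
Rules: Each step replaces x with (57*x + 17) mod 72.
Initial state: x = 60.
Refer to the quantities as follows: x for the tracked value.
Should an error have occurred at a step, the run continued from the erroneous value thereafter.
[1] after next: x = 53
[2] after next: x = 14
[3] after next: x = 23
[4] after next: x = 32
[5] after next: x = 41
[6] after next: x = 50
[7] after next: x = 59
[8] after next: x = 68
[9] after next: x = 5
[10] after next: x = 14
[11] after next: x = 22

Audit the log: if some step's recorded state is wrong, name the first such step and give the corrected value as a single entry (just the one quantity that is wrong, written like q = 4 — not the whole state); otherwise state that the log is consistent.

step 11, x = 23

1. x = (57*60 + 17) mod 72 = 53 (consistent with the log)
2. x = (57*53 + 17) mod 72 = 14 (agrees with the log)
3. x = (57*14 + 17) mod 72 = 23 (matches)
4. x = (57*23 + 17) mod 72 = 32 (agrees with the log)
5. x = (57*32 + 17) mod 72 = 41 (consistent with the log)
6. x = (57*41 + 17) mod 72 = 50 (confirmed correct)
7. x = (57*50 + 17) mod 72 = 59 (agrees with the log)
8. x = (57*59 + 17) mod 72 = 68 (in agreement)
9. x = (57*68 + 17) mod 72 = 5 (agrees with the log)
10. x = (57*5 + 17) mod 72 = 14 (confirmed correct)
11. x = (57*14 + 17) mod 72 = 23 (the log disagrees here)
So the first discrepancy is step 11, where the right value is x = 23.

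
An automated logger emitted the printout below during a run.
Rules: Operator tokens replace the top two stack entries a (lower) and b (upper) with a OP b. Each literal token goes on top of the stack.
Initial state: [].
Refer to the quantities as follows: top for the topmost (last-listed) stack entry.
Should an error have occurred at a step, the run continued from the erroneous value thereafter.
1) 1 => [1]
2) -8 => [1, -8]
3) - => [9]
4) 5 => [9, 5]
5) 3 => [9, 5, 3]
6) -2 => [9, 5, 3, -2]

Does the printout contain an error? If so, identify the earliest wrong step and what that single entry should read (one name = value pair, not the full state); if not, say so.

Recomputing the run from the initial state:
step 1: [1]
step 2: [1, -8]
step 3: [9]
step 4: [9, 5]
step 5: [9, 5, 3]
step 6: [9, 5, 3, -2]
This matches the printout at every step.

no error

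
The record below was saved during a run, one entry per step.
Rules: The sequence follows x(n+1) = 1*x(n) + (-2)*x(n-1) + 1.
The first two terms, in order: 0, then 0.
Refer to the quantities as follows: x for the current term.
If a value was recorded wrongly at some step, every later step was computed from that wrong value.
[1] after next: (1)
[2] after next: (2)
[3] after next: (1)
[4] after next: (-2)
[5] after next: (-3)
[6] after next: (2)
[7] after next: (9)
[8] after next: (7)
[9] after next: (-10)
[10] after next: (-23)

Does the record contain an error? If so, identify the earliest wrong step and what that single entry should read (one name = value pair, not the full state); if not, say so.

Recomputing the run from the initial state:
step 1: x = 1
step 2: x = 2
step 3: x = 1
step 4: x = -2
step 5: x = -3
step 6: x = 2
step 7: x = 9
step 8: x = 6
step 9: x = -11
step 10: x = -22
The first disagreement with the record is at step 8, where the value should be x = 6.

step 8, x = 6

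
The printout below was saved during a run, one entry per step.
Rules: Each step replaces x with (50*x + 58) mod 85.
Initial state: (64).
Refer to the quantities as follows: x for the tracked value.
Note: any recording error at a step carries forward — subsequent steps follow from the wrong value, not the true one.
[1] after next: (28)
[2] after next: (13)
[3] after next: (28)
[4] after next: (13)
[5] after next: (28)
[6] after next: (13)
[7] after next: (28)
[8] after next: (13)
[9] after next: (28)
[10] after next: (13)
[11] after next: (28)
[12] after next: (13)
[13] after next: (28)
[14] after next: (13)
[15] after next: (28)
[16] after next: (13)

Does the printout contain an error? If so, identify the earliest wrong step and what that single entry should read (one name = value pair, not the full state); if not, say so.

1. x = (50*64 + 58) mod 85 = 28 (exactly as logged)
2. x = (50*28 + 58) mod 85 = 13 (exactly as logged)
3. x = (50*13 + 58) mod 85 = 28 (verified)
4. x = (50*28 + 58) mod 85 = 13 (in agreement)
5. x = (50*13 + 58) mod 85 = 28 (in agreement)
6. x = (50*28 + 58) mod 85 = 13 (exactly as logged)
7. x = (50*13 + 58) mod 85 = 28 (exactly as logged)
8. x = (50*28 + 58) mod 85 = 13 (same as recorded)
9. x = (50*13 + 58) mod 85 = 28 (matches)
10. x = (50*28 + 58) mod 85 = 13 (exactly as logged)
11. x = (50*13 + 58) mod 85 = 28 (agrees with the printout)
12. x = (50*28 + 58) mod 85 = 13 (in agreement)
13. x = (50*13 + 58) mod 85 = 28 (exactly as logged)
14. x = (50*28 + 58) mod 85 = 13 (verified)
15. x = (50*13 + 58) mod 85 = 28 (agrees with the printout)
16. x = (50*28 + 58) mod 85 = 13 (same as recorded)
All entries verified; no error found.

no error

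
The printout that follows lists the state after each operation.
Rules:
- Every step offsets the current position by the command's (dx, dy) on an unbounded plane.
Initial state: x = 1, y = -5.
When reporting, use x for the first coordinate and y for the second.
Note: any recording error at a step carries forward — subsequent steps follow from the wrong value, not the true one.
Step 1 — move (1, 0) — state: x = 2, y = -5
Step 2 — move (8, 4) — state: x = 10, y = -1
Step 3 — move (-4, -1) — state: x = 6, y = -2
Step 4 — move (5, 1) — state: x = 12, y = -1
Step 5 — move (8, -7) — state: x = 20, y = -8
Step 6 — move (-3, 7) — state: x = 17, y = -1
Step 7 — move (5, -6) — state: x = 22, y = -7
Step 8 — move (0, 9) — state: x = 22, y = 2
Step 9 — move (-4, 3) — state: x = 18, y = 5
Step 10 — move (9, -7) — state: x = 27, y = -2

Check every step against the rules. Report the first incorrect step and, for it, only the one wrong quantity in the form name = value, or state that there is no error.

Step 1: x = 1 + (1) = 2, y = -5 + (0) = -5 — matches.
Step 2: x = 2 + (8) = 10, y = -5 + (4) = -1 — verified.
Step 3: x = 10 + (-4) = 6, y = -1 + (-1) = -2 — confirmed correct.
Step 4: x = 6 + (5) = 11, y = -2 + (1) = -1 — the printout has a different value.
First incorrect step: 4; the correct value is x = 11.

step 4, x = 11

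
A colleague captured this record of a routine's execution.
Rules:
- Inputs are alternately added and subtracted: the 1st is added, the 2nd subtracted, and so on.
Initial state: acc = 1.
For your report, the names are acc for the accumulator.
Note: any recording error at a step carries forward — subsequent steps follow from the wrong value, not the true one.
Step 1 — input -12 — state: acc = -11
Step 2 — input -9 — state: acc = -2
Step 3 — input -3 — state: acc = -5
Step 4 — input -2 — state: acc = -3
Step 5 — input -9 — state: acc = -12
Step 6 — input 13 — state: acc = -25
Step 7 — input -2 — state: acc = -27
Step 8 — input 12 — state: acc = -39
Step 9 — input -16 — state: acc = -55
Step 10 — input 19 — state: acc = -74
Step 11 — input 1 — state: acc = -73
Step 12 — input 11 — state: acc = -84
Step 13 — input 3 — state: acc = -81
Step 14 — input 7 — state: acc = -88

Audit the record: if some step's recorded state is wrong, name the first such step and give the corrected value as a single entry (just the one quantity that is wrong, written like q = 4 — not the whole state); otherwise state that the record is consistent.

step 1: acc = 1 + -12 = -11 -> in agreement
step 2: acc = -11 - -9 = -2 -> in agreement
step 3: acc = -2 + -3 = -5 -> same as recorded
step 4: acc = -5 - -2 = -3 -> matches
step 5: acc = -3 + -9 = -12 -> same as recorded
step 6: acc = -12 - 13 = -25 -> matches
step 7: acc = -25 + -2 = -27 -> agrees with the record
step 8: acc = -27 - 12 = -39 -> agrees with the record
step 9: acc = -39 + -16 = -55 -> agrees with the record
step 10: acc = -55 - 19 = -74 -> confirmed correct
step 11: acc = -74 + 1 = -73 -> confirmed correct
step 12: acc = -73 - 11 = -84 -> consistent with the record
step 13: acc = -84 + 3 = -81 -> no discrepancy
step 14: acc = -81 - 7 = -88 -> confirmed correct
All steps check out; nothing to correct.

no error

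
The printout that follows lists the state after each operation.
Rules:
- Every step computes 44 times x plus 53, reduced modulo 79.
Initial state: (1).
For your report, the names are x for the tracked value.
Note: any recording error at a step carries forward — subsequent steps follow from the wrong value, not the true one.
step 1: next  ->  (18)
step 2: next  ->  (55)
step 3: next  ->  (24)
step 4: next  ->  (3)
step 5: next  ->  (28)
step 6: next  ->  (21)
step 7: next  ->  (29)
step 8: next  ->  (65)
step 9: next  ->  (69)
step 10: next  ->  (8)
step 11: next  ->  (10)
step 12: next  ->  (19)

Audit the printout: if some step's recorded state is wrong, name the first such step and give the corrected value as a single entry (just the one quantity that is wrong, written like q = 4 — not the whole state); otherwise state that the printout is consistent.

Step 1: x = (44*1 + 53) mod 79 = 18 — verified.
Step 2: x = (44*18 + 53) mod 79 = 55 — verified.
Step 3: x = (44*55 + 53) mod 79 = 24 — confirmed correct.
Step 4: x = (44*24 + 53) mod 79 = 3 — same as recorded.
Step 5: x = (44*3 + 53) mod 79 = 27 — the printout has a different value.
The earliest wrong entry is at step 5: it should read x = 27.

step 5, x = 27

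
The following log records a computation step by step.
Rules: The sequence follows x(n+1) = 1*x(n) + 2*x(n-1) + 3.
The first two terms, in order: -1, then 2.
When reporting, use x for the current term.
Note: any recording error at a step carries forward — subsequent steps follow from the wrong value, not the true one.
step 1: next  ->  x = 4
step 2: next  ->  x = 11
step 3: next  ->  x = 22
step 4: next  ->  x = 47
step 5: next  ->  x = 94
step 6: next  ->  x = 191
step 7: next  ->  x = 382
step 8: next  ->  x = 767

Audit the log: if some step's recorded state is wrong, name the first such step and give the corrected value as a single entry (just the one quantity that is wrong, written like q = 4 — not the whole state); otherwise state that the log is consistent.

step 1, x = 3

step 1: x = 1*(2) + (2)*(-1) + (3) = 3 -> not what was recorded
Step 1 is the first one off; corrected, x = 3.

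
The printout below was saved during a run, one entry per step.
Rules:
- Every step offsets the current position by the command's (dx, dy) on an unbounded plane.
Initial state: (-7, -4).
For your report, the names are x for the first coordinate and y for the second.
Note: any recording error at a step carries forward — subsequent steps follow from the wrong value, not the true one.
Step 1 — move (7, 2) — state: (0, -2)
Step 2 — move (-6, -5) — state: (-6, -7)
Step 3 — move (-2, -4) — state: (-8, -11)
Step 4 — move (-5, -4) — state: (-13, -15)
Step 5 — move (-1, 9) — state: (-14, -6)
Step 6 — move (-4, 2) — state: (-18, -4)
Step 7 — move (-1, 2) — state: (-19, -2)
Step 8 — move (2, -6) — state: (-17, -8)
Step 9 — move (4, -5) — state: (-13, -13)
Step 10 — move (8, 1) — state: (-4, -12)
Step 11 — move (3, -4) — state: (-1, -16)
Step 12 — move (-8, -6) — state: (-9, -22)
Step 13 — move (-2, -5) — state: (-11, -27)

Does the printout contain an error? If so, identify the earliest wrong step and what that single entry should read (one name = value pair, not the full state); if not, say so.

Recomputing the run from the initial state:
step 1: x = 0, y = -2
step 2: x = -6, y = -7
step 3: x = -8, y = -11
step 4: x = -13, y = -15
step 5: x = -14, y = -6
step 6: x = -18, y = -4
step 7: x = -19, y = -2
step 8: x = -17, y = -8
step 9: x = -13, y = -13
step 10: x = -5, y = -12
step 11: x = -2, y = -16
step 12: x = -10, y = -22
step 13: x = -12, y = -27
The first disagreement with the printout is at step 10, where the value should be x = -5.

step 10, x = -5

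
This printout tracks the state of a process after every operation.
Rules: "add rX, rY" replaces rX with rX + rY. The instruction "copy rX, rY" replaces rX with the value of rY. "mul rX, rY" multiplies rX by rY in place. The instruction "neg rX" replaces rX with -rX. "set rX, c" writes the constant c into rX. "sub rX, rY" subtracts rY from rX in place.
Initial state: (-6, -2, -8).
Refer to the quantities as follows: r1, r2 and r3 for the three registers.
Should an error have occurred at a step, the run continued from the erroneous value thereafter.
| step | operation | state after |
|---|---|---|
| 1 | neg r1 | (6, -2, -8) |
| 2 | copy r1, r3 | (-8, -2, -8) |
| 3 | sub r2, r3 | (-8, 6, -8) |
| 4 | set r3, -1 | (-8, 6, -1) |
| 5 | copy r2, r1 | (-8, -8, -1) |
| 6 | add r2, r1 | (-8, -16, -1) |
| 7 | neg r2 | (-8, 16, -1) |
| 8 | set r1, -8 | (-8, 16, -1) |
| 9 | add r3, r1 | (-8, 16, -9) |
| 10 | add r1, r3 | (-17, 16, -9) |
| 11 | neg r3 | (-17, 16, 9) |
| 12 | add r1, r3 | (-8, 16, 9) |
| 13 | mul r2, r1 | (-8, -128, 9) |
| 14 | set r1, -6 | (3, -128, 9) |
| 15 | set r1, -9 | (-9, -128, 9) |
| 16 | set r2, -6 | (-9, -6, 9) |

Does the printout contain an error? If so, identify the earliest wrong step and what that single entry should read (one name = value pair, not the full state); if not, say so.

1. r1 = -(-6) = 6 (same as recorded)
2. r1 = -8 (checks out)
3. r2 = -2 - -8 = 6 (confirmed correct)
4. r3 = -1 (exactly as logged)
5. r2 = -8 (confirmed correct)
6. r2 = -8 + -8 = -16 (verified)
7. r2 = -(-16) = 16 (consistent with the printout)
8. r1 = -8 (agrees with the printout)
9. r3 = -1 + -8 = -9 (matches)
10. r1 = -8 + -9 = -17 (confirmed correct)
11. r3 = -(-9) = 9 (in agreement)
12. r1 = -17 + 9 = -8 (no discrepancy)
13. r2 = 16 * -8 = -128 (same as recorded)
14. r1 = -6 (the entry is off here)
The audit stops at step 14: the recorded entry is wrong and should be r1 = -6.

step 14, r1 = -6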